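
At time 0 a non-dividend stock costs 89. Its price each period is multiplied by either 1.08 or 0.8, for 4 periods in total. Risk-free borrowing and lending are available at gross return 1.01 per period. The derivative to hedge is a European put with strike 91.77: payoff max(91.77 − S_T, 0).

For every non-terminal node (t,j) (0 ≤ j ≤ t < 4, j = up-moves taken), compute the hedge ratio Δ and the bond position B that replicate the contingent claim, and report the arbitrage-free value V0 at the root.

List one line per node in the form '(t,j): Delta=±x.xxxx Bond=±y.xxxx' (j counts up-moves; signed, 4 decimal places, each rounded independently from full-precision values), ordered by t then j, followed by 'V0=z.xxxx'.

Risk-neutral probability p* = (R−d)/(u−d) = (1.01−0.8)/(1.08−0.8) = 0.7500.
Payoff layer (t=4): V(4,0)=55.3156, V(4,1)=42.5566, V(4,2)=25.3319, V(4,3)=2.0785, V(4,4)=0.0000
Node (3,0) S=45.5680: V=(p*·42.5566+(1−p*)·55.3156)/1.01=45.2934; Δ=(42.5566−55.3156)/(49.2134−36.4544)=-1.0000; B=V−Δ·S=90.8614
Node (3,1) S=61.5168: V=(p*·25.3319+(1−p*)·42.5566)/1.01=29.3446; Δ=(25.3319−42.5566)/(66.4381−49.2134)=-1.0000; B=V−Δ·S=90.8614
Node (3,2) S=83.0477: V=(p*·2.0785+(1−p*)·25.3319)/1.01=7.8137; Δ=(2.0785−25.3319)/(89.6915−66.4381)=-1.0000; B=V−Δ·S=90.8614
Node (3,3) S=112.1144: V=(p*·0.0000+(1−p*)·2.0785)/1.01=0.5145; Δ=(0.0000−2.0785)/(121.0835−89.6915)=-0.0662; B=V−Δ·S=7.9377
Node (2,0) S=56.9600: V=(p*·29.3446+(1−p*)·45.2934)/1.01=33.0018; Δ=(29.3446−45.2934)/(61.5168−45.5680)=-1.0000; B=V−Δ·S=89.9618
Node (2,1) S=76.8960: V=(p*·7.8137+(1−p*)·29.3446)/1.01=13.0658; Δ=(7.8137−29.3446)/(83.0477−61.5168)=-1.0000; B=V−Δ·S=89.9618
Node (2,2) S=103.8096: V=(p*·0.5145+(1−p*)·7.8137)/1.01=2.3161; Δ=(0.5145−7.8137)/(112.1144−83.0477)=-0.2511; B=V−Δ·S=28.3848
Node (1,0) S=71.2000: V=(p*·13.0658+(1−p*)·33.0018)/1.01=17.8711; Δ=(13.0658−33.0018)/(76.8960−56.9600)=-1.0000; B=V−Δ·S=89.0711
Node (1,1) S=96.1200: V=(p*·2.3161+(1−p*)·13.0658)/1.01=4.9540; Δ=(2.3161−13.0658)/(103.8096−76.8960)=-0.3994; B=V−Δ·S=43.3456
Node (0,0) S=89.0000: V=(p*·4.9540+(1−p*)·17.8711)/1.01=8.1022; Δ=(4.9540−17.8711)/(96.1200−71.2000)=-0.5183; B=V−Δ·S=54.2346
Check: Δ(0,0)·S0 + B(0,0) = 8.1022 = V0.

(0,0): Delta=-0.5183 Bond=54.2346
(1,0): Delta=-1.0000 Bond=89.0711
(1,1): Delta=-0.3994 Bond=43.3456
(2,0): Delta=-1.0000 Bond=89.9618
(2,1): Delta=-1.0000 Bond=89.9618
(2,2): Delta=-0.2511 Bond=28.3848
(3,0): Delta=-1.0000 Bond=90.8614
(3,1): Delta=-1.0000 Bond=90.8614
(3,2): Delta=-1.0000 Bond=90.8614
(3,3): Delta=-0.0662 Bond=7.9377
V0=8.1022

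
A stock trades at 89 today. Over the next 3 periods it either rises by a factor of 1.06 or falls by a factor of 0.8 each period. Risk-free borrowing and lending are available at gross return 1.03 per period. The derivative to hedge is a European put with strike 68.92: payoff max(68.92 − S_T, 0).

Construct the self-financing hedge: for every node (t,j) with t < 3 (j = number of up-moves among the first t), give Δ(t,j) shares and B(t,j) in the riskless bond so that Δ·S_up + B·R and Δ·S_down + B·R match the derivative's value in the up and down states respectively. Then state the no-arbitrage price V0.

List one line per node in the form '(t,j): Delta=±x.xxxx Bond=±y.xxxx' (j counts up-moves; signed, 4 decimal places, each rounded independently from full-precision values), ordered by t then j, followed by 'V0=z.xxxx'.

No-arbitrage ⇒ martingale measure with p* = (R−d)/(u−d) = 0.8846.
At expiry t=3: V(3,0)=23.3520, V(3,1)=8.5424, V(3,2)=0.0000, V(3,3)=0.0000
(2,0): S=56.9600. Δ = (V_up−V_dn)/(S_up−S_dn) = (8.5424−23.3520)/(60.3776−45.5680) = -1.0000. V = [p*·8.5424 + (1−p*)·23.3520]/1.03 = 9.9526. B = V − Δ·S = 66.9126.
(2,1): S=75.4720. Δ = (V_up−V_dn)/(S_up−S_dn) = (0.0000−8.5424)/(80.0003−60.3776) = -0.4353. V = [p*·0.0000 + (1−p*)·8.5424]/1.03 = 0.9570. B = V − Δ·S = 33.8123.
(2,2): S=100.0004. Δ = (V_up−V_dn)/(S_up−S_dn) = (0.0000−0.0000)/(106.0004−80.0003) = 0.0000. V = [p*·0.0000 + (1−p*)·0.0000]/1.03 = 0.0000. B = V − Δ·S = 0.0000.
(1,0): S=71.2000. Δ = (V_up−V_dn)/(S_up−S_dn) = (0.9570−9.9526)/(75.4720−56.9600) = -0.4859. V = [p*·0.9570 + (1−p*)·9.9526]/1.03 = 1.9368. B = V − Δ·S = 36.5355.
(1,1): S=94.3400. Δ = (V_up−V_dn)/(S_up−S_dn) = (0.0000−0.9570)/(100.0004−75.4720) = -0.0390. V = [p*·0.0000 + (1−p*)·0.9570]/1.03 = 0.1072. B = V − Δ·S = 3.7878.
(0,0): S=89.0000. Δ = (V_up−V_dn)/(S_up−S_dn) = (0.1072−1.9368)/(94.3400−71.2000) = -0.0791. V = [p*·0.1072 + (1−p*)·1.9368]/1.03 = 0.3090. B = V − Δ·S = 7.3460.
Check: Δ(0,0)·S0 + B(0,0) = 0.3090 = V0.

(0,0): Delta=-0.0791 Bond=7.3460
(1,0): Delta=-0.4859 Bond=36.5355
(1,1): Delta=-0.0390 Bond=3.7878
(2,0): Delta=-1.0000 Bond=66.9126
(2,1): Delta=-0.4353 Bond=33.8123
(2,2): Delta=0.0000 Bond=0.0000
V0=0.3090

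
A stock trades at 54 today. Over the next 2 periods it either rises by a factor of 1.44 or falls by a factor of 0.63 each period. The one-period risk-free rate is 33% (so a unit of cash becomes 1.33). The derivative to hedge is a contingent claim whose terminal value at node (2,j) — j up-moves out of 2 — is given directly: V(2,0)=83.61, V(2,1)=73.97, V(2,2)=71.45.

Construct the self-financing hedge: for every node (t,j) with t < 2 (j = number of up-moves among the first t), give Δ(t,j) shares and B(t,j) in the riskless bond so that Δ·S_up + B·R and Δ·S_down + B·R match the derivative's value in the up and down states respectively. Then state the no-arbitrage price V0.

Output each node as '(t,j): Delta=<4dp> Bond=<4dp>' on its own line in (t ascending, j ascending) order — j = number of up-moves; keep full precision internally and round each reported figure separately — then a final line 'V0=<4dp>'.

Risk-neutral probability p* = (R−d)/(u−d) = (1.33−0.63)/(1.44−0.63) = 0.8642.
Terminal payoffs: V(2,0)=83.6100, V(2,1)=73.9700, V(2,2)=71.4500
Node (1,0) S=34.0200: V=(p*·73.9700+(1−p*)·83.6100)/1.33=56.6009; Δ=(73.9700−83.6100)/(48.9888−21.4326)=-0.3498; B=V−Δ·S=68.5021
Node (1,1) S=77.7600: V=(p*·71.4500+(1−p*)·73.9700)/1.33=53.9791; Δ=(71.4500−73.9700)/(111.9744−48.9888)=-0.0400; B=V−Δ·S=57.0902
Node (0,0) S=54.0000: V=(p*·53.9791+(1−p*)·56.6009)/1.33=40.8535; Δ=(53.9791−56.6009)/(77.7600−34.0200)=-0.0599; B=V−Δ·S=44.0902
Self-financing check: at every node Δ·S+B equals the discounted successor values.

(0,0): Delta=-0.0599 Bond=44.0902
(1,0): Delta=-0.3498 Bond=68.5021
(1,1): Delta=-0.0400 Bond=57.0902
V0=40.8535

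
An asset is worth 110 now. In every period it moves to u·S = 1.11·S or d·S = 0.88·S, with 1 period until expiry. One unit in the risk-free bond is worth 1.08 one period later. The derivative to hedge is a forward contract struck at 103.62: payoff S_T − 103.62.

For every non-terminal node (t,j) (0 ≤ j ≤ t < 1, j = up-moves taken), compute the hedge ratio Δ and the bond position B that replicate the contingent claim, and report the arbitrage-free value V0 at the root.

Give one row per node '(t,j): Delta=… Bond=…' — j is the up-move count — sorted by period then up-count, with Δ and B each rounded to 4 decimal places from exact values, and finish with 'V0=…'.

(0,0): Delta=1.0000 Bond=-95.9444
V0=14.0556

No-arbitrage ⇒ martingale measure with p* = (R−d)/(u−d) = 0.8696.
Terminal payoffs: V(1,0)=-6.8200, V(1,1)=18.4800
(0,0): S=110.0000. Δ = (V_up−V_dn)/(S_up−S_dn) = (18.4800−-6.8200)/(122.1000−96.8000) = 1.0000. V = [p*·18.4800 + (1−p*)·-6.8200]/1.08 = 14.0556. B = V − Δ·S = -95.9444.
Each (Δ,B) replicates both successor values, so the strategy is self-financing and V0 is arbitrage-free.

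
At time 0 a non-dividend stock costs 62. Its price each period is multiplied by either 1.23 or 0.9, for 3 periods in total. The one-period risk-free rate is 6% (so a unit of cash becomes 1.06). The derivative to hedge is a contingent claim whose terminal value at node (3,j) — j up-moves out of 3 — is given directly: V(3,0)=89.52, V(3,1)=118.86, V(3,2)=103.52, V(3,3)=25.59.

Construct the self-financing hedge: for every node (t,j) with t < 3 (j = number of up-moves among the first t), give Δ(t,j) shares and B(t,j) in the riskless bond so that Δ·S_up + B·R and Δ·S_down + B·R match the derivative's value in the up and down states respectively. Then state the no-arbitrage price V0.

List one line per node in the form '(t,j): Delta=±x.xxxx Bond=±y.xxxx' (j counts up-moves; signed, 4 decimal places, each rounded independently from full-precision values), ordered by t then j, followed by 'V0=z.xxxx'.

(0,0): Delta=-0.7915 Bond=131.8991
(1,0): Delta=0.3933 Bond=73.6991
(1,1): Delta=-1.7127 Bond=210.0591
(2,0): Delta=1.7704 Bond=8.9640
(2,1): Delta=-0.6773 Bond=151.6003
(2,2): Delta=-2.5176 Bond=298.1664
V0=82.8244

Since d<R<u, set p* = (R−d)/(u−d) = 0.4848; price each node as the discounted p*-expectation of its children.
At expiry t=3: V(3,0)=89.5200, V(3,1)=118.8600, V(3,2)=103.5200, V(3,3)=25.5900
Node (2,0) S=50.2200: V=(p*·118.8600+(1−p*)·89.5200)/1.06=97.8731; Δ=(118.8600−89.5200)/(61.7706−45.1980)=1.7704; B=V−Δ·S=8.9640
Node (2,1) S=68.6340: V=(p*·103.5200+(1−p*)·118.8600)/1.06=105.1155; Δ=(103.5200−118.8600)/(84.4198−61.7706)=-0.6773; B=V−Δ·S=151.6003
Node (2,2) S=93.7998: V=(p*·25.5900+(1−p*)·103.5200)/1.06=62.0149; Δ=(25.5900−103.5200)/(115.3738−84.4198)=-2.5176; B=V−Δ·S=298.1664
Node (1,0) S=55.8000: V=(p*·105.1155+(1−p*)·97.8731)/1.06=95.6458; Δ=(105.1155−97.8731)/(68.6340−50.2200)=0.3933; B=V−Δ·S=73.6991
Node (1,1) S=76.2600: V=(p*·62.0149+(1−p*)·105.1155)/1.06=79.4512; Δ=(62.0149−105.1155)/(93.7998−68.6340)=-1.7127; B=V−Δ·S=210.0591
Node (0,0) S=62.0000: V=(p*·79.4512+(1−p*)·95.6458)/1.06=82.8244; Δ=(79.4512−95.6458)/(76.2600−55.8000)=-0.7915; B=V−Δ·S=131.8991
The time-0 hedge costs 82.8244, which is the no-arbitrage price.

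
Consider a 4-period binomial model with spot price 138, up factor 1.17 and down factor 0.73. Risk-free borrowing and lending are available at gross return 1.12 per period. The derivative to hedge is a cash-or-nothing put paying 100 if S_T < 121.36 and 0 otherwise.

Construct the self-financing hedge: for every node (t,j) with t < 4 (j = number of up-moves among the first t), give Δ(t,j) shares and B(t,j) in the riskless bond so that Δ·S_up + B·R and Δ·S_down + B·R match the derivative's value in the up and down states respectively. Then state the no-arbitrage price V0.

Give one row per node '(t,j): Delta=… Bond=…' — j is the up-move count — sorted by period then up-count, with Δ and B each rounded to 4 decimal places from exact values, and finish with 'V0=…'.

Since d<R<u, set p* = (R−d)/(u−d) = 0.8864; price each node as the discounted p*-expectation of its children.
Payoff layer (t=4): V(4,0)=100.0000, V(4,1)=100.0000, V(4,2)=100.0000, V(4,3)=0.0000, V(4,4)=0.0000
Node (3,0) S=53.6843: V=(p*·100.0000+(1−p*)·100.0000)/1.12=89.2857; Δ=(100.0000−100.0000)/(62.8107−39.1896)=0.0000; B=V−Δ·S=89.2857
Node (3,1) S=86.0420: V=(p*·100.0000+(1−p*)·100.0000)/1.12=89.2857; Δ=(100.0000−100.0000)/(100.6692−62.8107)=0.0000; B=V−Δ·S=89.2857
Node (3,2) S=137.9030: V=(p*·0.0000+(1−p*)·100.0000)/1.12=10.1461; Δ=(0.0000−100.0000)/(161.3465−100.6692)=-1.6481; B=V−Δ·S=237.4188
Node (3,3) S=221.0226: V=(p*·0.0000+(1−p*)·0.0000)/1.12=0.0000; Δ=(0.0000−0.0000)/(258.5964−161.3465)=0.0000; B=V−Δ·S=0.0000
Node (2,0) S=73.5402: V=(p*·89.2857+(1−p*)·89.2857)/1.12=79.7194; Δ=(89.2857−89.2857)/(86.0420−53.6843)=0.0000; B=V−Δ·S=79.7194
Node (2,1) S=117.8658: V=(p*·10.1461+(1−p*)·89.2857)/1.12=17.0886; Δ=(10.1461−89.2857)/(137.9030−86.0420)=-1.5260; B=V−Δ·S=196.9514
Node (2,2) S=188.9082: V=(p*·0.0000+(1−p*)·10.1461)/1.12=1.0294; Δ=(0.0000−10.1461)/(221.0226−137.9030)=-0.1221; B=V−Δ·S=24.0888
Node (1,0) S=100.7400: V=(p*·17.0886+(1−p*)·79.7194)/1.12=21.6123; Δ=(17.0886−79.7194)/(117.8658−73.5402)=-1.4130; B=V−Δ·S=163.9550
Node (1,1) S=161.4600: V=(p*·1.0294+(1−p*)·17.0886)/1.12=2.5485; Δ=(1.0294−17.0886)/(188.9082−117.8658)=-0.2261; B=V−Δ·S=39.0466
Node (0,0) S=138.0000: V=(p*·2.5485+(1−p*)·21.6123)/1.12=4.2097; Δ=(2.5485−21.6123)/(161.4600−100.7400)=-0.3140; B=V−Δ·S=47.5364
Check: Δ(0,0)·S0 + B(0,0) = 4.2097 = V0.

(0,0): Delta=-0.3140 Bond=47.5364
(1,0): Delta=-1.4130 Bond=163.9550
(1,1): Delta=-0.2261 Bond=39.0466
(2,0): Delta=0.0000 Bond=79.7194
(2,1): Delta=-1.5260 Bond=196.9514
(2,2): Delta=-0.1221 Bond=24.0888
(3,0): Delta=0.0000 Bond=89.2857
(3,1): Delta=0.0000 Bond=89.2857
(3,2): Delta=-1.6481 Bond=237.4188
(3,3): Delta=0.0000 Bond=0.0000
V0=4.2097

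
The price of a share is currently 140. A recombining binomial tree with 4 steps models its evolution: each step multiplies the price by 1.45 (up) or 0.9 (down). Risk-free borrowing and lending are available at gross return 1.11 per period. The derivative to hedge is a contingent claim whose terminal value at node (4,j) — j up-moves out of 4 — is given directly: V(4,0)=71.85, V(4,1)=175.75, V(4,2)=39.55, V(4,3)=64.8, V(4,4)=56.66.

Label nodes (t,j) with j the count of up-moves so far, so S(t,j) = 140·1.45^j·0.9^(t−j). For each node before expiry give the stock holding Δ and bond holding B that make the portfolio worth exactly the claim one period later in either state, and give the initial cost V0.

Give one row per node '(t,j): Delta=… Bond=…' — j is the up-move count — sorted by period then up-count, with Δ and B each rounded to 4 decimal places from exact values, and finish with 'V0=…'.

The replicating-portfolio and risk-neutral prices coincide; use p* = (1.11−0.9)/(1.45−0.9) = 0.3818 for the latter.
At expiry t=4: V(4,0)=71.8500, V(4,1)=175.7500, V(4,2)=39.5500, V(4,3)=64.8000, V(4,4)=56.6600
(3,0): S=102.0600. Δ = (V_up−V_dn)/(S_up−S_dn) = (175.7500−71.8500)/(147.9870−91.8540) = 1.8510. V = [p*·175.7500 + (1−p*)·71.8500]/1.11 = 100.4693. B = V − Δ·S = -88.4398.
(3,1): S=164.4300. Δ = (V_up−V_dn)/(S_up−S_dn) = (39.5500−175.7500)/(238.4235−147.9870) = -1.5060. V = [p*·39.5500 + (1−p*)·175.7500]/1.11 = 111.4832. B = V − Δ·S = 359.1196.
(3,2): S=264.9150. Δ = (V_up−V_dn)/(S_up−S_dn) = (64.8000−39.5500)/(384.1268−238.4235) = 0.1733. V = [p*·64.8000 + (1−p*)·39.5500]/1.11 = 44.3161. B = V − Δ·S = -1.5930.
(3,3): S=426.8075. Δ = (V_up−V_dn)/(S_up−S_dn) = (56.6600−64.8000)/(618.8709−384.1268) = -0.0347. V = [p*·56.6600 + (1−p*)·64.8000]/1.11 = 55.5784. B = V − Δ·S = 70.3784.
(2,0): S=113.4000. Δ = (V_up−V_dn)/(S_up−S_dn) = (111.4832−100.4693)/(164.4300−102.0600) = 0.1766. V = [p*·111.4832 + (1−p*)·100.4693]/1.11 = 94.3014. B = V − Δ·S = 74.2761.
(2,1): S=182.7000. Δ = (V_up−V_dn)/(S_up−S_dn) = (44.3161−111.4832)/(264.9150−164.4300) = -0.6684. V = [p*·44.3161 + (1−p*)·111.4832]/1.11 = 77.3312. B = V − Δ·S = 199.4531.
(2,2): S=294.3500. Δ = (V_up−V_dn)/(S_up−S_dn) = (55.5784−44.3161)/(426.8075−264.9150) = 0.0696. V = [p*·55.5784 + (1−p*)·44.3161]/1.11 = 43.7984. B = V − Δ·S = 23.3216.
(1,0): S=126.0000. Δ = (V_up−V_dn)/(S_up−S_dn) = (77.3312−94.3014)/(182.7000−113.4000) = -0.2449. V = [p*·77.3312 + (1−p*)·94.3014]/1.11 = 79.1188. B = V − Δ·S = 109.9739.
(1,1): S=203.0000. Δ = (V_up−V_dn)/(S_up−S_dn) = (43.7984−77.3312)/(294.3500−182.7000) = -0.3003. V = [p*·43.7984 + (1−p*)·77.3312]/1.11 = 58.1331. B = V − Δ·S = 119.1017.
(0,0): S=140.0000. Δ = (V_up−V_dn)/(S_up−S_dn) = (58.1331−79.1188)/(203.0000−126.0000) = -0.2725. V = [p*·58.1331 + (1−p*)·79.1188]/1.11 = 64.0595. B = V − Δ·S = 102.2154.
Self-financing check: at every node Δ·S+B equals the discounted successor values.

(0,0): Delta=-0.2725 Bond=102.2154
(1,0): Delta=-0.2449 Bond=109.9739
(1,1): Delta=-0.3003 Bond=119.1017
(2,0): Delta=0.1766 Bond=74.2761
(2,1): Delta=-0.6684 Bond=199.4531
(2,2): Delta=0.0696 Bond=23.3216
(3,0): Delta=1.8510 Bond=-88.4398
(3,1): Delta=-1.5060 Bond=359.1196
(3,2): Delta=0.1733 Bond=-1.5930
(3,3): Delta=-0.0347 Bond=70.3784
V0=64.0595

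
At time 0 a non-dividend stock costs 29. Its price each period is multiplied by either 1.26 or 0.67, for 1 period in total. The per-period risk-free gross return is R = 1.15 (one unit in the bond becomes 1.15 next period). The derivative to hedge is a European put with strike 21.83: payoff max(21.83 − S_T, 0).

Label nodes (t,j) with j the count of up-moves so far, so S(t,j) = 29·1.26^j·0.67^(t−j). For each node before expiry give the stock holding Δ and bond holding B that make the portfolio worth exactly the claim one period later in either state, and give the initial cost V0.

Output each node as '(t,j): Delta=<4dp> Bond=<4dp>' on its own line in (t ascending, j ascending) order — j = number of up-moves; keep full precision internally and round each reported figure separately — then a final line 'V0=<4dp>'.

(0,0): Delta=-0.1403 Bond=4.4569
V0=0.3891

The replicating-portfolio and risk-neutral prices coincide; use p* = (1.15−0.67)/(1.26−0.67) = 0.8136 for the latter.
Terminal payoffs: V(1,0)=2.4000, V(1,1)=0.0000
(0,0): S=29.0000. Δ = (V_up−V_dn)/(S_up−S_dn) = (0.0000−2.4000)/(36.5400−19.4300) = -0.1403. V = [p*·0.0000 + (1−p*)·2.4000]/1.15 = 0.3891. B = V − Δ·S = 4.4569.
Check: Δ(0,0)·S0 + B(0,0) = 0.3891 = V0.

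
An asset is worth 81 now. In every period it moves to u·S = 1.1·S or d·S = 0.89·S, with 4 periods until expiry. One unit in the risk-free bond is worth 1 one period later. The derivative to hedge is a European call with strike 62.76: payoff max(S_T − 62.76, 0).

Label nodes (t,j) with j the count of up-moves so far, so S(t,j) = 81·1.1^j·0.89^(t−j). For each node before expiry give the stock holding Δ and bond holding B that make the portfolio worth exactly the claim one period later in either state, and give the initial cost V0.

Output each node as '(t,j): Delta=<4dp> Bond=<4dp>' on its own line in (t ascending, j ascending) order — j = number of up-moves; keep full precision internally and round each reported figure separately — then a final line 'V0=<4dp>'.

No-arbitrage ⇒ martingale measure with p* = (R−d)/(u−d) = 0.5238.
Terminal payoffs: V(4,0)=0.0000, V(4,1)=0.0527, V(4,2)=14.8737, V(4,3)=33.1918, V(4,4)=55.8321
(3,0): S=57.1025. Δ = (V_up−V_dn)/(S_up−S_dn) = (0.0527−0.0000)/(62.8127−50.8212) = 0.0044. V = [p*·0.0527 + (1−p*)·0.0000]/1 = 0.0276. B = V − Δ·S = -0.2235.
(3,1): S=70.5761. Δ = (V_up−V_dn)/(S_up−S_dn) = (14.8737−0.0527)/(77.6337−62.8127) = 1.0000. V = [p*·14.8737 + (1−p*)·0.0527]/1 = 7.8161. B = V − Δ·S = -62.7600.
(3,2): S=87.2289. Δ = (V_up−V_dn)/(S_up−S_dn) = (33.1918−14.8737)/(95.9518−77.6337) = 1.0000. V = [p*·33.1918 + (1−p*)·14.8737]/1 = 24.4689. B = V − Δ·S = -62.7600.
(3,3): S=107.8110. Δ = (V_up−V_dn)/(S_up−S_dn) = (55.8321−33.1918)/(118.5921−95.9518) = 1.0000. V = [p*·55.8321 + (1−p*)·33.1918]/1 = 45.0510. B = V − Δ·S = -62.7600.
(2,0): S=64.1601. Δ = (V_up−V_dn)/(S_up−S_dn) = (7.8161−0.0276)/(70.5761−57.1025) = 0.5781. V = [p*·7.8161 + (1−p*)·0.0276]/1 = 4.1073. B = V − Δ·S = -32.9807.
(2,1): S=79.2990. Δ = (V_up−V_dn)/(S_up−S_dn) = (24.4689−7.8161)/(87.2289−70.5761) = 1.0000. V = [p*·24.4689 + (1−p*)·7.8161]/1 = 16.5390. B = V − Δ·S = -62.7600.
(2,2): S=98.0100. Δ = (V_up−V_dn)/(S_up−S_dn) = (45.0510−24.4689)/(107.8110−87.2289) = 1.0000. V = [p*·45.0510 + (1−p*)·24.4689]/1 = 35.2500. B = V − Δ·S = -62.7600.
(1,0): S=72.0900. Δ = (V_up−V_dn)/(S_up−S_dn) = (16.5390−4.1073)/(79.2990−64.1601) = 0.8212. V = [p*·16.5390 + (1−p*)·4.1073]/1 = 10.6191. B = V − Δ·S = -48.5794.
(1,1): S=89.1000. Δ = (V_up−V_dn)/(S_up−S_dn) = (35.2500−16.5390)/(98.0100−79.2990) = 1.0000. V = [p*·35.2500 + (1−p*)·16.5390]/1 = 26.3400. B = V − Δ·S = -62.7600.
(0,0): S=81.0000. Δ = (V_up−V_dn)/(S_up−S_dn) = (26.3400−10.6191)/(89.1000−72.0900) = 0.9242. V = [p*·26.3400 + (1−p*)·10.6191]/1 = 18.8539. B = V − Δ·S = -56.0073.
Root portfolio cost Δ·81+B reproduces V0=18.8539.

(0,0): Delta=0.9242 Bond=-56.0073
(1,0): Delta=0.8212 Bond=-48.5794
(1,1): Delta=1.0000 Bond=-62.7600
(2,0): Delta=0.5781 Bond=-32.9807
(2,1): Delta=1.0000 Bond=-62.7600
(2,2): Delta=1.0000 Bond=-62.7600
(3,0): Delta=0.0044 Bond=-0.2235
(3,1): Delta=1.0000 Bond=-62.7600
(3,2): Delta=1.0000 Bond=-62.7600
(3,3): Delta=1.0000 Bond=-62.7600
V0=18.8539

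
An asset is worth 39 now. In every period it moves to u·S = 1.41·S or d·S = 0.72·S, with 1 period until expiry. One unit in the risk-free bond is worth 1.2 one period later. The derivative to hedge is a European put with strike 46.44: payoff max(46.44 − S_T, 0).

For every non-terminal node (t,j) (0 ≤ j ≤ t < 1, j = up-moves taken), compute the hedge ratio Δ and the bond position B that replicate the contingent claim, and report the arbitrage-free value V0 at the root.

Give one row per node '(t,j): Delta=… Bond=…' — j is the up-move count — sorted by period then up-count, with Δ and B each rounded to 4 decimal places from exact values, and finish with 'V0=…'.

(0,0): Delta=-0.6823 Bond=31.2652
V0=4.6565

No-arbitrage ⇒ martingale measure with p* = (R−d)/(u−d) = 0.6957.
At expiry t=1: V(1,0)=18.3600, V(1,1)=0.0000
Node (0,0) S=39.0000: V=(p*·0.0000+(1−p*)·18.3600)/1.2=4.6565; Δ=(0.0000−18.3600)/(54.9900−28.0800)=-0.6823; B=V−Δ·S=31.2652
Each (Δ,B) replicates both successor values, so the strategy is self-financing and V0 is arbitrage-free.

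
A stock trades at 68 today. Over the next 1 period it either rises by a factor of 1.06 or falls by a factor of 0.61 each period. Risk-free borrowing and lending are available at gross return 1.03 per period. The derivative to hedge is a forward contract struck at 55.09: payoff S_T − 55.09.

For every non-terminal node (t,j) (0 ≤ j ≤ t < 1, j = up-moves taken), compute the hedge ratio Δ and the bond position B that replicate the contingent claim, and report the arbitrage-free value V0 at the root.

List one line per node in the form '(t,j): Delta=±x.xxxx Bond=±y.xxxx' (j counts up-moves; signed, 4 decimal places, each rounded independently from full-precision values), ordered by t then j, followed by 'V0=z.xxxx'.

Risk-neutral probability p* = (R−d)/(u−d) = (1.03−0.61)/(1.06−0.61) = 0.9333.
At expiry t=1: V(1,0)=-13.6100, V(1,1)=16.9900
(0,0): S=68.0000. Δ = (V_up−V_dn)/(S_up−S_dn) = (16.9900−-13.6100)/(72.0800−41.4800) = 1.0000. V = [p*·16.9900 + (1−p*)·-13.6100]/1.03 = 14.5146. B = V − Δ·S = -53.4854.
Root portfolio cost Δ·68+B reproduces V0=14.5146.

(0,0): Delta=1.0000 Bond=-53.4854
V0=14.5146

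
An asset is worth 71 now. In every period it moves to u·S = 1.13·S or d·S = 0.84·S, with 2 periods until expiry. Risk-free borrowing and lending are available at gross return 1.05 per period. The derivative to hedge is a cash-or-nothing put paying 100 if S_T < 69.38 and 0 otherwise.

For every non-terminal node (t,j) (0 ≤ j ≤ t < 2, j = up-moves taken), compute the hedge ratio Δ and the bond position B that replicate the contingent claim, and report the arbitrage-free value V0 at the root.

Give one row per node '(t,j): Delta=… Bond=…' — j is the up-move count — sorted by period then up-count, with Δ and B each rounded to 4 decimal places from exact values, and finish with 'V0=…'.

Under the risk-neutral measure, an up-move has probability p* = (R−d)/(u−d) = 0.7241 and values discount at R = 1.05.
Payoff layer (t=2): V(2,0)=100.0000, V(2,1)=100.0000, V(2,2)=0.0000
Node (1,0) S=59.6400: V=(p*·100.0000+(1−p*)·100.0000)/1.05=95.2381; Δ=(100.0000−100.0000)/(67.3932−50.0976)=0.0000; B=V−Δ·S=95.2381
Node (1,1) S=80.2300: V=(p*·0.0000+(1−p*)·100.0000)/1.05=26.2726; Δ=(0.0000−100.0000)/(90.6599−67.3932)=-4.2980; B=V−Δ·S=371.1002
Node (0,0) S=71.0000: V=(p*·26.2726+(1−p*)·95.2381)/1.05=43.1405; Δ=(26.2726−95.2381)/(80.2300−59.6400)=-3.3495; B=V−Δ·S=280.9527
The time-0 hedge costs 43.1405, which is the no-arbitrage price.

(0,0): Delta=-3.3495 Bond=280.9527
(1,0): Delta=0.0000 Bond=95.2381
(1,1): Delta=-4.2980 Bond=371.1002
V0=43.1405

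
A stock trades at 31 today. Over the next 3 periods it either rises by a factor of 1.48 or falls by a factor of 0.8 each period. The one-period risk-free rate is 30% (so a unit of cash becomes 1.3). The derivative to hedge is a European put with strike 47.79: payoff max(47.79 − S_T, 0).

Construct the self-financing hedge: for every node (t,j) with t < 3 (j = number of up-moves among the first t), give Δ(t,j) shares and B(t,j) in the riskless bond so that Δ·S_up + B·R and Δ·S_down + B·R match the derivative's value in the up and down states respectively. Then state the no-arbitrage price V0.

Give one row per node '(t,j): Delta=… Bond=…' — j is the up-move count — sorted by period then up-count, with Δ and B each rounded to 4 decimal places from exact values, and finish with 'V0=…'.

(0,0): Delta=-0.2279 Bond=8.6302
(1,0): Delta=-0.7809 Bond=24.9346
(1,1): Delta=-0.1203 Bond=6.2817
(2,0): Delta=-1.0000 Bond=36.7615
(2,1): Delta=-0.7383 Bond=30.8503
(2,2): Delta=0.0000 Bond=0.0000
V0=1.5658

The replicating-portfolio and risk-neutral prices coincide; use p* = (1.3−0.8)/(1.48−0.8) = 0.7353 for the latter.
Payoff layer (t=3): V(3,0)=31.9180, V(3,1)=18.4268, V(3,2)=0.0000, V(3,3)=0.0000
Node (2,0) S=19.8400: V=(p*·18.4268+(1−p*)·31.9180)/1.3=16.9215; Δ=(18.4268−31.9180)/(29.3632−15.8720)=-1.0000; B=V−Δ·S=36.7615
Node (2,1) S=36.7040: V=(p*·0.0000+(1−p*)·18.4268)/1.3=3.7521; Δ=(0.0000−18.4268)/(54.3219−29.3632)=-0.7383; B=V−Δ·S=30.8503
Node (2,2) S=67.9024: V=(p*·0.0000+(1−p*)·0.0000)/1.3=0.0000; Δ=(0.0000−0.0000)/(100.4956−54.3219)=0.0000; B=V−Δ·S=0.0000
Node (1,0) S=24.8000: V=(p*·3.7521+(1−p*)·16.9215)/1.3=5.5678; Δ=(3.7521−16.9215)/(36.7040−19.8400)=-0.7809; B=V−Δ·S=24.9346
Node (1,1) S=45.8800: V=(p*·0.0000+(1−p*)·3.7521)/1.3=0.7640; Δ=(0.0000−3.7521)/(67.9024−36.7040)=-0.1203; B=V−Δ·S=6.2817
Node (0,0) S=31.0000: V=(p*·0.7640+(1−p*)·5.5678)/1.3=1.5658; Δ=(0.7640−5.5678)/(45.8800−24.8000)=-0.2279; B=V−Δ·S=8.6302
Self-financing check: at every node Δ·S+B equals the discounted successor values.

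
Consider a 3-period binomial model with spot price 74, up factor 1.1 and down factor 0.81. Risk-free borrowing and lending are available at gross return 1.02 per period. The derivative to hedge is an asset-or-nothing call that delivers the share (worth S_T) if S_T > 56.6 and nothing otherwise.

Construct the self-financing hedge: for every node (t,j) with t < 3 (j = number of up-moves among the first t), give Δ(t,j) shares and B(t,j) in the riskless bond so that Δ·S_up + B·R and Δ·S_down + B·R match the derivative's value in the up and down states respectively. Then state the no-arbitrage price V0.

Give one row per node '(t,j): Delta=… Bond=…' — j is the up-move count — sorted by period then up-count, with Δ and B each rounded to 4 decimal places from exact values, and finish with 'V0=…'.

Risk-neutral probability p* = (R−d)/(u−d) = (1.02−0.81)/(1.1−0.81) = 0.7241.
Terminal values V(3,·): V(3,0)=0.0000, V(3,1)=0.0000, V(3,2)=72.5274, V(3,3)=98.4940
Node (2,0) S=48.5514: V=(p*·0.0000+(1−p*)·0.0000)/1.02=0.0000; Δ=(0.0000−0.0000)/(53.4065−39.3266)=0.0000; B=V−Δ·S=0.0000
Node (2,1) S=65.9340: V=(p*·72.5274+(1−p*)·0.0000)/1.02=51.4900; Δ=(72.5274−0.0000)/(72.5274−53.4065)=3.7931; B=V−Δ·S=-198.6044
Node (2,2) S=89.5400: V=(p*·98.4940+(1−p*)·72.5274)/1.02=89.5400; Δ=(98.4940−72.5274)/(98.4940−72.5274)=1.0000; B=V−Δ·S=0.0000
Node (1,0) S=59.9400: V=(p*·51.4900+(1−p*)·0.0000)/1.02=36.5548; Δ=(51.4900−0.0000)/(65.9340−48.5514)=2.9622; B=V−Δ·S=-140.9971
Node (1,1) S=81.4000: V=(p*·89.5400+(1−p*)·51.4900)/1.02=77.4936; Δ=(89.5400−51.4900)/(89.5400−65.9340)=1.6119; B=V−Δ·S=-53.7132
Node (0,0) S=74.0000: V=(p*·77.4936+(1−p*)·36.5548)/1.02=64.9021; Δ=(77.4936−36.5548)/(81.4000−59.9400)=1.9077; B=V−Δ·S=-76.2662
The time-0 hedge costs 64.9021, which is the no-arbitrage price.

(0,0): Delta=1.9077 Bond=-76.2662
(1,0): Delta=2.9622 Bond=-140.9971
(1,1): Delta=1.6119 Bond=-53.7132
(2,0): Delta=0.0000 Bond=0.0000
(2,1): Delta=3.7931 Bond=-198.6044
(2,2): Delta=1.0000 Bond=0.0000
V0=64.9021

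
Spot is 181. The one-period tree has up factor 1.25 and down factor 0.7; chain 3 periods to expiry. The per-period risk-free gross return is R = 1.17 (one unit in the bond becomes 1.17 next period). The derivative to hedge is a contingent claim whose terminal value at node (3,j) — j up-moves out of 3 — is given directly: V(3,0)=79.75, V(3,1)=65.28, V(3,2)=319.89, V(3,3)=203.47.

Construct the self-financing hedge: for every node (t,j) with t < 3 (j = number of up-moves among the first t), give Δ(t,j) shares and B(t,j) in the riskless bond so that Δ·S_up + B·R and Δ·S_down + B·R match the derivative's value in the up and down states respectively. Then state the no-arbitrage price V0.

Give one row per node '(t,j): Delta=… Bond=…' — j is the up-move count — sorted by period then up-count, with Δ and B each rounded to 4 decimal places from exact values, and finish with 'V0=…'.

Risk-neutral probability p* = (R−d)/(u−d) = (1.17−0.7)/(1.25−0.7) = 0.8545.
Payoff layer (t=3): V(3,0)=79.7500, V(3,1)=65.2800, V(3,2)=319.8900, V(3,3)=203.4700
Node (2,0) S=88.6900: V=(p*·65.2800+(1−p*)·79.7500)/1.17=57.5938; Δ=(65.2800−79.7500)/(110.8625−62.0830)=-0.2966; B=V−Δ·S=83.9029
Node (2,1) S=158.3750: V=(p*·319.8900+(1−p*)·65.2800)/1.17=241.7571; Δ=(319.8900−65.2800)/(197.9688−110.8625)=2.9230; B=V−Δ·S=-221.1702
Node (2,2) S=282.8125: V=(p*·203.4700+(1−p*)·319.8900)/1.17=188.3793; Δ=(203.4700−319.8900)/(353.5156−197.9688)=-0.7485; B=V−Δ·S=400.0521
Node (1,0) S=126.7000: V=(p*·241.7571+(1−p*)·57.5938)/1.17=183.7348; Δ=(241.7571−57.5938)/(158.3750−88.6900)=2.6428; B=V−Δ·S=-151.1076
Node (1,1) S=226.2500: V=(p*·188.3793+(1−p*)·241.7571)/1.17=167.6439; Δ=(188.3793−241.7571)/(282.8125−158.3750)=-0.4290; B=V−Δ·S=264.6944
Node (0,0) S=181.0000: V=(p*·167.6439+(1−p*)·183.7348)/1.17=145.2858; Δ=(167.6439−183.7348)/(226.2500−126.7000)=-0.1616; B=V−Δ·S=174.5420
Self-financing check: at every node Δ·S+B equals the discounted successor values.

(0,0): Delta=-0.1616 Bond=174.5420
(1,0): Delta=2.6428 Bond=-151.1076
(1,1): Delta=-0.4290 Bond=264.6944
(2,0): Delta=-0.2966 Bond=83.9029
(2,1): Delta=2.9230 Bond=-221.1702
(2,2): Delta=-0.7485 Bond=400.0521
V0=145.2858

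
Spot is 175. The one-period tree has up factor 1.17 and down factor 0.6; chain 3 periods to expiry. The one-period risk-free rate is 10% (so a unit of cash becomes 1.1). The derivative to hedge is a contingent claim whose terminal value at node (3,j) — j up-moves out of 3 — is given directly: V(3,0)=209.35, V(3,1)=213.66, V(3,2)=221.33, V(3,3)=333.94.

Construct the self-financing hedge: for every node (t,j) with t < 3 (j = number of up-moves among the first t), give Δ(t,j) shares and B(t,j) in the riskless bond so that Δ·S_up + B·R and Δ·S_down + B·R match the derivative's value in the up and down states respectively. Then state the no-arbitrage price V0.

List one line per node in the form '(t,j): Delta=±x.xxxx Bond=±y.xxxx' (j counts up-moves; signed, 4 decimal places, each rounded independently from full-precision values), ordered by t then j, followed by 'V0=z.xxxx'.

The replicating-portfolio and risk-neutral prices coincide; use p* = (1.1−0.6)/(1.17−0.6) = 0.8772 for the latter.
At expiry t=3: V(3,0)=209.3500, V(3,1)=213.6600, V(3,2)=221.3300, V(3,3)=333.9400
(2,0): S=63.0000. Δ = (V_up−V_dn)/(S_up−S_dn) = (213.6600−209.3500)/(73.7100−37.8000) = 0.1200. V = [p*·213.6600 + (1−p*)·209.3500]/1.1 = 193.7552. B = V − Δ·S = 186.1938.
(2,1): S=122.8500. Δ = (V_up−V_dn)/(S_up−S_dn) = (221.3300−213.6600)/(143.7345−73.7100) = 0.1095. V = [p*·221.3300 + (1−p*)·213.6600]/1.1 = 200.3528. B = V − Δ·S = 186.8967.
(2,2): S=239.5575. Δ = (V_up−V_dn)/(S_up−S_dn) = (333.9400−221.3300)/(280.2823−143.7345) = 0.8247. V = [p*·333.9400 + (1−p*)·221.3300]/1.1 = 291.0097. B = V − Δ·S = 93.4483.
(1,0): S=105.0000. Δ = (V_up−V_dn)/(S_up−S_dn) = (200.3528−193.7552)/(122.8500−63.0000) = 0.1102. V = [p*·200.3528 + (1−p*)·193.7552]/1.1 = 181.4023. B = V − Δ·S = 169.8276.
(1,1): S=204.7500. Δ = (V_up−V_dn)/(S_up−S_dn) = (291.0097−200.3528)/(239.5575−122.8500) = 0.7768. V = [p*·291.0097 + (1−p*)·200.3528]/1.1 = 254.4331. B = V − Δ·S = 95.3859.
(0,0): S=175.0000. Δ = (V_up−V_dn)/(S_up−S_dn) = (254.4331−181.4023)/(204.7500−105.0000) = 0.7321. V = [p*·254.4331 + (1−p*)·181.4023]/1.1 = 223.1495. B = V − Δ·S = 95.0253.
The time-0 hedge costs 223.1495, which is the no-arbitrage price.

(0,0): Delta=0.7321 Bond=95.0253
(1,0): Delta=0.1102 Bond=169.8276
(1,1): Delta=0.7768 Bond=95.3859
(2,0): Delta=0.1200 Bond=186.1938
(2,1): Delta=0.1095 Bond=186.8967
(2,2): Delta=0.8247 Bond=93.4483
V0=223.1495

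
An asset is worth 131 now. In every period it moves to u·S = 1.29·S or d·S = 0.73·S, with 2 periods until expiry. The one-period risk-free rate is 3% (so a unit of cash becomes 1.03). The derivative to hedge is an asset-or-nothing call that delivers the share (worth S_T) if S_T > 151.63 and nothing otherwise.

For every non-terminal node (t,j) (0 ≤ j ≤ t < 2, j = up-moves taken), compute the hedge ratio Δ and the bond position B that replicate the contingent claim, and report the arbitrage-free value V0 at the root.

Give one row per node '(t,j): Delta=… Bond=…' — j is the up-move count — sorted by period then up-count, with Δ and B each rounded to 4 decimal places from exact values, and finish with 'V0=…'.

(0,0): Delta=1.5456 Bond=-143.4975
(1,0): Delta=0.0000 Bond=0.0000
(1,1): Delta=2.3036 Bond=-275.8979
V0=58.9716

Under the risk-neutral measure, an up-move has probability p* = (R−d)/(u−d) = 0.5357 and values discount at R = 1.03.
Terminal values V(2,·): V(2,0)=0.0000, V(2,1)=0.0000, V(2,2)=217.9971
Node (1,0) S=95.6300: V=(p*·0.0000+(1−p*)·0.0000)/1.03=0.0000; Δ=(0.0000−0.0000)/(123.3627−69.8099)=0.0000; B=V−Δ·S=0.0000
Node (1,1) S=168.9900: V=(p*·217.9971+(1−p*)·0.0000)/1.03=113.3827; Δ=(217.9971−0.0000)/(217.9971−123.3627)=2.3036; B=V−Δ·S=-275.8979
Node (0,0) S=131.0000: V=(p*·113.3827+(1−p*)·0.0000)/1.03=58.9716; Δ=(113.3827−0.0000)/(168.9900−95.6300)=1.5456; B=V−Δ·S=-143.4975
Check: Δ(0,0)·S0 + B(0,0) = 58.9716 = V0.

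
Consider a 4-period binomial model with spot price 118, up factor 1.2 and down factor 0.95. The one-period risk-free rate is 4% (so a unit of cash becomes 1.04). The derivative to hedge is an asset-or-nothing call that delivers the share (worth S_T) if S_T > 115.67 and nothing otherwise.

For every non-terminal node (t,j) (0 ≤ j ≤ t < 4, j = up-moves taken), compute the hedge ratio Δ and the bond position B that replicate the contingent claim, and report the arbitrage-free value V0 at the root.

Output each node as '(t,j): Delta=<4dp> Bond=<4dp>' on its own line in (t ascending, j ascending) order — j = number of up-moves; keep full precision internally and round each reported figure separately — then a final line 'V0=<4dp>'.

(0,0): Delta=1.7593 Bond=-103.3771
(1,0): Delta=2.2987 Bond=-167.9877
(1,1): Delta=1.0000 Bond=0.0000
(2,0): Delta=3.2215 Bond=-272.9801
(2,1): Delta=1.0000 Bond=0.0000
(2,2): Delta=1.0000 Bond=0.0000
(3,0): Delta=4.8000 Bond=-443.5926
(3,1): Delta=1.0000 Bond=0.0000
(3,2): Delta=1.0000 Bond=0.0000
(3,3): Delta=1.0000 Bond=0.0000
V0=104.2164

Risk-neutral probability p* = (R−d)/(u−d) = (1.04−0.95)/(1.2−0.95) = 0.3600.
At expiry t=4: V(4,0)=0.0000, V(4,1)=121.4043, V(4,2)=153.3528, V(4,3)=193.7088, V(4,4)=244.6848
  t=3,j=0: stock 101.1702 → up 121.4043 (V=121.4043), down 96.1117 (V=0.0000). Price 42.0246; hedge Δ=4.8000, bond B=-443.5926.
  t=3,j=1: stock 127.7940 → up 153.3528 (V=153.3528), down 121.4043 (V=121.4043). Price 127.7940; hedge Δ=1.0000, bond B=0.0000.
  t=3,j=2: stock 161.4240 → up 193.7088 (V=193.7088), down 153.3528 (V=153.3528). Price 161.4240; hedge Δ=1.0000, bond B=0.0000.
  t=3,j=3: stock 203.9040 → up 244.6848 (V=244.6848), down 193.7088 (V=193.7088). Price 203.9040; hedge Δ=1.0000, bond B=0.0000.
  t=2,j=0: stock 106.4950 → up 127.7940 (V=127.7940), down 101.1702 (V=42.0246). Price 70.0977; hedge Δ=3.2215, bond B=-272.9801.
  t=2,j=1: stock 134.5200 → up 161.4240 (V=161.4240), down 127.7940 (V=127.7940). Price 134.5200; hedge Δ=1.0000, bond B=0.0000.
  t=2,j=2: stock 169.9200 → up 203.9040 (V=203.9040), down 161.4240 (V=161.4240). Price 169.9200; hedge Δ=1.0000, bond B=0.0000.
  t=1,j=0: stock 112.1000 → up 134.5200 (V=134.5200), down 106.4950 (V=70.0977). Price 89.7016; hedge Δ=2.2987, bond B=-167.9877.
  t=1,j=1: stock 141.6000 → up 169.9200 (V=169.9200), down 134.5200 (V=134.5200). Price 141.6000; hedge Δ=1.0000, bond B=0.0000.
  t=0,j=0: stock 118.0000 → up 141.6000 (V=141.6000), down 112.1000 (V=89.7016). Price 104.2164; hedge Δ=1.7593, bond B=-103.3771.
Root portfolio cost Δ·118+B reproduces V0=104.2164.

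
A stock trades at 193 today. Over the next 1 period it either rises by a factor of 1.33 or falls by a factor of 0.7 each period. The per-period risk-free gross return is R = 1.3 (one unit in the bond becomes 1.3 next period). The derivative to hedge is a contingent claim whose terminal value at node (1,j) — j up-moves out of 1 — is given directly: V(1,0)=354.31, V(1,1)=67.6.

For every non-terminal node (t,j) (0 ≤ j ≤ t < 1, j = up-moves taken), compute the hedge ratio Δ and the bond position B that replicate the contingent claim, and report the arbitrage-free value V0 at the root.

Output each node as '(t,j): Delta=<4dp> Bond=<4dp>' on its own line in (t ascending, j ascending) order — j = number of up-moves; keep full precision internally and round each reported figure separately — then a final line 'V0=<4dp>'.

(0,0): Delta=-2.3580 Bond=517.5974
V0=62.5022

Risk-neutral probability p* = (R−d)/(u−d) = (1.3−0.7)/(1.33−0.7) = 0.9524.
Payoff layer (t=1): V(1,0)=354.3100, V(1,1)=67.6000
Node (0,0) S=193.0000: V=(p*·67.6000+(1−p*)·354.3100)/1.3=62.5022; Δ=(67.6000−354.3100)/(256.6900−135.1000)=-2.3580; B=V−Δ·S=517.5974
Check: Δ(0,0)·S0 + B(0,0) = 62.5022 = V0.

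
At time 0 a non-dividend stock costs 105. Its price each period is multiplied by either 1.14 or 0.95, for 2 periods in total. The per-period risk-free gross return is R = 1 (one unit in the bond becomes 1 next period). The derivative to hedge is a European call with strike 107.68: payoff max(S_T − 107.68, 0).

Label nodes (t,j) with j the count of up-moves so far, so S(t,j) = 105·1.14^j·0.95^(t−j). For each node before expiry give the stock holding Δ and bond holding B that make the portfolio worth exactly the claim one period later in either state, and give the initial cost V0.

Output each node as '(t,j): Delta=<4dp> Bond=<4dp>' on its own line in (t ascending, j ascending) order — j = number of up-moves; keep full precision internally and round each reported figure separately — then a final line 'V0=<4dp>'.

(0,0): Delta=0.5229 Bond=-50.5711
(1,0): Delta=0.3184 Bond=-30.1750
(1,1): Delta=1.0000 Bond=-107.6800
V0=4.3334

No-arbitrage ⇒ martingale measure with p* = (R−d)/(u−d) = 0.2632.
Terminal payoffs: V(2,0)=0.0000, V(2,1)=6.0350, V(2,2)=28.7780
  t=1,j=0: stock 99.7500 → up 113.7150 (V=6.0350), down 94.7625 (V=0.0000). Price 1.5882; hedge Δ=0.3184, bond B=-30.1750.
  t=1,j=1: stock 119.7000 → up 136.4580 (V=28.7780), down 113.7150 (V=6.0350). Price 12.0200; hedge Δ=1.0000, bond B=-107.6800.
  t=0,j=0: stock 105.0000 → up 119.7000 (V=12.0200), down 99.7500 (V=1.5882). Price 4.3334; hedge Δ=0.5229, bond B=-50.5711.
The time-0 hedge costs 4.3334, which is the no-arbitrage price.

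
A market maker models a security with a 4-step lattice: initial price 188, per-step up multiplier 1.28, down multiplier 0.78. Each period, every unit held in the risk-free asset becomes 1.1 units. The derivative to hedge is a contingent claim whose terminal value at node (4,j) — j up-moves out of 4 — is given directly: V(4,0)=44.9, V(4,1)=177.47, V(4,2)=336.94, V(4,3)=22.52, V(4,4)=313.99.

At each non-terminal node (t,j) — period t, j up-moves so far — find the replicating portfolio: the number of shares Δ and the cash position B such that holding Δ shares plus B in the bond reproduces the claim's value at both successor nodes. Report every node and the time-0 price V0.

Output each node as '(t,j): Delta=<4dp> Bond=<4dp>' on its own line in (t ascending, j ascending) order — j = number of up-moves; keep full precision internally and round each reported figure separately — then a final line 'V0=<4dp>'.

Since d<R<u, set p* = (R−d)/(u−d) = 0.6400; price each node as the discounted p*-expectation of its children.
At expiry t=4: V(4,0)=44.9000, V(4,1)=177.4700, V(4,2)=336.9400, V(4,3)=22.5200, V(4,4)=313.9900
Node (3,0) S=89.2158: V=(p*·177.4700+(1−p*)·44.9000)/1.1=117.9498; Δ=(177.4700−44.9000)/(114.1962−69.5883)=2.9719; B=V−Δ·S=-147.1902
Node (3,1) S=146.4054: V=(p*·336.9400+(1−p*)·177.4700)/1.1=254.1189; Δ=(336.9400−177.4700)/(187.3989−114.1962)=2.1785; B=V−Δ·S=-64.8211
Node (3,2) S=240.2550: V=(p*·22.5200+(1−p*)·336.9400)/1.1=123.3738; Δ=(22.5200−336.9400)/(307.5264−187.3989)=-2.6174; B=V−Δ·S=752.2138
Node (3,3) S=394.2646: V=(p*·313.9900+(1−p*)·22.5200)/1.1=190.0553; Δ=(313.9900−22.5200)/(504.6587−307.5264)=1.4786; B=V−Δ·S=-392.8847
Node (2,0) S=114.3792: V=(p*·254.1189+(1−p*)·117.9498)/1.1=186.4528; Δ=(254.1189−117.9498)/(146.4054−89.2158)=2.3810; B=V−Δ·S=-85.8854
Node (2,1) S=187.6992: V=(p*·123.3738+(1−p*)·254.1189)/1.1=154.9473; Δ=(123.3738−254.1189)/(240.2550−146.4054)=-1.3931; B=V−Δ·S=416.4375
Node (2,2) S=308.0192: V=(p*·190.0553+(1−p*)·123.3738)/1.1=150.9545; Δ=(190.0553−123.3738)/(394.2646−240.2550)=0.4330; B=V−Δ·S=17.5916
Node (1,0) S=146.6400: V=(p*·154.9473+(1−p*)·186.4528)/1.1=151.1721; Δ=(154.9473−186.4528)/(187.6992−114.3792)=-0.4297; B=V−Δ·S=214.1830
Node (1,1) S=240.6400: V=(p*·150.9545+(1−p*)·154.9473)/1.1=138.5381; Δ=(150.9545−154.9473)/(308.0192−187.6992)=-0.0332; B=V−Δ·S=146.5237
Node (0,0) S=188.0000: V=(p*·138.5381+(1−p*)·151.1721)/1.1=130.0785; Δ=(138.5381−151.1721)/(240.6400−146.6400)=-0.1344; B=V−Δ·S=155.3464
Each (Δ,B) replicates both successor values, so the strategy is self-financing and V0 is arbitrage-free.

(0,0): Delta=-0.1344 Bond=155.3464
(1,0): Delta=-0.4297 Bond=214.1830
(1,1): Delta=-0.0332 Bond=146.5237
(2,0): Delta=2.3810 Bond=-85.8854
(2,1): Delta=-1.3931 Bond=416.4375
(2,2): Delta=0.4330 Bond=17.5916
(3,0): Delta=2.9719 Bond=-147.1902
(3,1): Delta=2.1785 Bond=-64.8211
(3,2): Delta=-2.6174 Bond=752.2138
(3,3): Delta=1.4786 Bond=-392.8847
V0=130.0785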